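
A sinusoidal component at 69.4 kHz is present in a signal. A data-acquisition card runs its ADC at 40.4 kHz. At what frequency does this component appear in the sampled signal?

11.4 kHz

69.4 kHz mod fs = 29 kHz.
29 kHz > fs/2 = 20.2 kHz, folds to fs − 29 kHz = 11.4 kHz.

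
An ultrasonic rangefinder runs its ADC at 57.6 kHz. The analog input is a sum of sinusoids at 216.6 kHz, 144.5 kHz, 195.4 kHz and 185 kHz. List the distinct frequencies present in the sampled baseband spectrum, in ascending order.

12.2 kHz, 13.8 kHz, 22.6 kHz, 28.3 kHz

fs/2 = 28.8 kHz.
216.6 kHz mod fs = 43.8 kHz.
43.8 kHz > fs/2 = 28.8 kHz, folds to fs − 43.8 kHz = 13.8 kHz.
144.5 kHz mod fs = 29.3 kHz.
29.3 kHz > fs/2 = 28.8 kHz, folds to fs − 29.3 kHz = 28.3 kHz.
195.4 kHz mod fs = 22.6 kHz.
22.6 kHz ≤ fs/2 = 28.8 kHz, appears at 22.6 kHz.
185 kHz mod fs = 12.2 kHz.
12.2 kHz ≤ fs/2 = 28.8 kHz, appears at 12.2 kHz.
Distinct values: {12.2 kHz, 13.8 kHz, 22.6 kHz, 28.3 kHz}.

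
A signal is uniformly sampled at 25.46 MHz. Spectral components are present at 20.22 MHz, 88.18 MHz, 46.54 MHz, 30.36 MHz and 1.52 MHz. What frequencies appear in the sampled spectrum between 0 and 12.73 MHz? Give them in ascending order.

fs/2 = 12.73 MHz.
20.22 MHz > fs/2 = 12.73 MHz, folds to fs − 20.22 MHz = 5.24 MHz.
88.18 MHz mod fs = 11.8 MHz.
11.8 MHz ≤ fs/2 = 12.73 MHz, appears at 11.8 MHz.
46.54 MHz mod fs = 21.08 MHz.
21.08 MHz > fs/2 = 12.73 MHz, folds to fs − 21.08 MHz = 4.38 MHz.
30.36 MHz mod fs = 4.9 MHz.
4.9 MHz ≤ fs/2 = 12.73 MHz, appears at 4.9 MHz.
1.52 MHz ≤ fs/2 = 12.73 MHz, passes unchanged.
Distinct values: {1.52 MHz, 4.38 MHz, 4.9 MHz, 5.24 MHz, 11.8 MHz}.

1.52 MHz, 4.38 MHz, 4.9 MHz, 5.24 MHz, 11.8 MHz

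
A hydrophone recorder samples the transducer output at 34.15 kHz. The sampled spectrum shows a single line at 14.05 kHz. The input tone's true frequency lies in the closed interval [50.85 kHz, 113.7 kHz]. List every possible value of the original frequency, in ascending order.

54.25 kHz, 82.35 kHz, 88.4 kHz

Frequencies that alias to 14.05 kHz are k·fs ± 14.05 kHz for integer k ≥ 0.
k=0: 14.05 kHz.
k=1: 20.1 kHz, 48.2 kHz.
k=2: 54.25 kHz, 82.35 kHz.
k=3: 88.4 kHz, 116.5 kHz.
k=4: 122.55 kHz, 150.65 kHz.
Within [50.85 kHz, 113.7 kHz]: 54.25 kHz, 82.35 kHz, 88.4 kHz.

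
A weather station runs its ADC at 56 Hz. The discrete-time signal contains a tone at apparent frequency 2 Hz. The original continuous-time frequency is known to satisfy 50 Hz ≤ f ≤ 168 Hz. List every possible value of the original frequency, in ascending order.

54 Hz, 58 Hz, 110 Hz, 114 Hz, 166 Hz

Frequencies that alias to 2 Hz are k·fs ± 2 Hz for integer k ≥ 0.
k=0: 2 Hz.
k=1: 54 Hz, 58 Hz.
k=2: 110 Hz, 114 Hz.
k=3: 166 Hz, 170 Hz.
k=4: 222 Hz, 226 Hz.
Within [50 Hz, 168 Hz]: 54 Hz, 58 Hz, 110 Hz, 114 Hz, 166 Hz.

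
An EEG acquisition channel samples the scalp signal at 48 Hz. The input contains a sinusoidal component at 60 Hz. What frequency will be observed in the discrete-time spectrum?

12 Hz

60 Hz mod fs = 12 Hz.
12 Hz ≤ fs/2 = 24 Hz, appears at 12 Hz.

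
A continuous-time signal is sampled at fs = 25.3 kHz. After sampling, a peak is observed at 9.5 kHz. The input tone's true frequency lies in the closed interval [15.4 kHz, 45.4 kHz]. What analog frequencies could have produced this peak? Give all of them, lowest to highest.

Frequencies that alias to 9.5 kHz are k·fs ± 9.5 kHz for integer k ≥ 0.
k=0: 9.5 kHz.
k=1: 15.8 kHz, 34.8 kHz.
k=2: 41.1 kHz, 60.1 kHz.
k=3: 66.4 kHz, 85.4 kHz.
Within [15.4 kHz, 45.4 kHz]: 15.8 kHz, 34.8 kHz, 41.1 kHz.

15.8 kHz, 34.8 kHz, 41.1 kHz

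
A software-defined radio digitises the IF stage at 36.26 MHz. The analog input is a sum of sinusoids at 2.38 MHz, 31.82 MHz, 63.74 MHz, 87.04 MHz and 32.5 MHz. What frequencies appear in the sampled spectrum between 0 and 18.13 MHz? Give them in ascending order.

2.38 MHz, 3.76 MHz, 4.44 MHz, 8.78 MHz, 14.52 MHz

fs/2 = 18.13 MHz.
2.38 MHz ≤ fs/2 = 18.13 MHz, passes unchanged.
31.82 MHz > fs/2 = 18.13 MHz, folds to fs − 31.82 MHz = 4.44 MHz.
63.74 MHz mod fs = 27.48 MHz.
27.48 MHz > fs/2 = 18.13 MHz, folds to fs − 27.48 MHz = 8.78 MHz.
87.04 MHz mod fs = 14.52 MHz.
14.52 MHz ≤ fs/2 = 18.13 MHz, appears at 14.52 MHz.
32.5 MHz > fs/2 = 18.13 MHz, folds to fs − 32.5 MHz = 3.76 MHz.
Distinct values: {2.38 MHz, 3.76 MHz, 4.44 MHz, 8.78 MHz, 14.52 MHz}.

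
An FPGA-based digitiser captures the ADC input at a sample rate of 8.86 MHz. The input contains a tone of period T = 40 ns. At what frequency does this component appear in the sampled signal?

1.58 MHz

T = 40 ns → f = 1/T = 25 MHz.
25 MHz mod fs = 7.28 MHz.
7.28 MHz > fs/2 = 4.43 MHz, folds to fs − 7.28 MHz = 1.58 MHz.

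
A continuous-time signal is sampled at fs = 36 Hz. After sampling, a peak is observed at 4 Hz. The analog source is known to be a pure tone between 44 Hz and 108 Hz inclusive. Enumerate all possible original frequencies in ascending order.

68 Hz, 76 Hz, 104 Hz

Frequencies that alias to 4 Hz are k·fs ± 4 Hz for integer k ≥ 0.
k=0: 4 Hz.
k=1: 32 Hz, 40 Hz.
k=2: 68 Hz, 76 Hz.
k=3: 104 Hz, 112 Hz.
k=4: 140 Hz, 148 Hz.
Within [44 Hz, 108 Hz]: 68 Hz, 76 Hz, 104 Hz.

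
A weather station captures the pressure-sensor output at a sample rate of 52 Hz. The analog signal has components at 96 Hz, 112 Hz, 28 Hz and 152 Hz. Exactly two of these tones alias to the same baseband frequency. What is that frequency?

fs/2 = 26 Hz.
96 Hz mod fs = 44 Hz.
44 Hz > fs/2 = 26 Hz, folds to fs − 44 Hz = 8 Hz.
112 Hz mod fs = 8 Hz.
8 Hz ≤ fs/2 = 26 Hz, appears at 8 Hz.
28 Hz > fs/2 = 26 Hz, folds to fs − 28 Hz = 24 Hz.
152 Hz mod fs = 48 Hz.
48 Hz > fs/2 = 26 Hz, folds to fs − 48 Hz = 4 Hz.
96 Hz and 112 Hz both map to 8 Hz.

8 Hz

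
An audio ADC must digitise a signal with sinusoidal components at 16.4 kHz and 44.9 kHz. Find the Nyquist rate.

89.8 kHz

Highest-frequency component: 44.9 kHz.
Nyquist rate = 2 × 44.9 kHz = 89.8 kHz.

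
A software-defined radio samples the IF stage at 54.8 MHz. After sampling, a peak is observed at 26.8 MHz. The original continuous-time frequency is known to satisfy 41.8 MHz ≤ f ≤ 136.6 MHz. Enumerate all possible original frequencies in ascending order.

Frequencies that alias to 26.8 MHz are k·fs ± 26.8 MHz for integer k ≥ 0.
k=0: 26.8 MHz.
k=1: 28 MHz, 81.6 MHz.
k=2: 82.8 MHz, 136.4 MHz.
k=3: 137.6 MHz, 191.2 MHz.
Within [41.8 MHz, 136.6 MHz]: 81.6 MHz, 82.8 MHz, 136.4 MHz.

81.6 MHz, 82.8 MHz, 136.4 MHz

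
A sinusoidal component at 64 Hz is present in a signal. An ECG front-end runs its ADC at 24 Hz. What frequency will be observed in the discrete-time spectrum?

64 Hz mod fs = 16 Hz.
16 Hz > fs/2 = 12 Hz, folds to fs − 16 Hz = 8 Hz.

8 Hz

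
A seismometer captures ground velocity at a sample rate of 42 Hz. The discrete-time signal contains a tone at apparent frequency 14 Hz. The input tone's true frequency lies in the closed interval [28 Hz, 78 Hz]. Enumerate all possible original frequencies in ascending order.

Frequencies that alias to 14 Hz are k·fs ± 14 Hz for integer k ≥ 0.
k=0: 14 Hz.
k=1: 28 Hz, 56 Hz.
k=2: 70 Hz, 98 Hz.
k=3: 112 Hz, 140 Hz.
Within [28 Hz, 78 Hz]: 28 Hz, 56 Hz, 70 Hz.

28 Hz, 56 Hz, 70 Hz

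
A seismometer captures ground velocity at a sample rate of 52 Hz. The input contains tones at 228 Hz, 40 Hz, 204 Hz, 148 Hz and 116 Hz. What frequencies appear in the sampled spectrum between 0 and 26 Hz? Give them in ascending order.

fs/2 = 26 Hz.
228 Hz mod fs = 20 Hz.
20 Hz ≤ fs/2 = 26 Hz, appears at 20 Hz.
40 Hz > fs/2 = 26 Hz, folds to fs − 40 Hz = 12 Hz.
204 Hz mod fs = 48 Hz.
48 Hz > fs/2 = 26 Hz, folds to fs − 48 Hz = 4 Hz.
148 Hz mod fs = 44 Hz.
44 Hz > fs/2 = 26 Hz, folds to fs − 44 Hz = 8 Hz.
116 Hz mod fs = 12 Hz.
12 Hz ≤ fs/2 = 26 Hz, appears at 12 Hz.
Distinct values: {4 Hz, 8 Hz, 12 Hz, 20 Hz}.

4 Hz, 8 Hz, 12 Hz, 20 Hz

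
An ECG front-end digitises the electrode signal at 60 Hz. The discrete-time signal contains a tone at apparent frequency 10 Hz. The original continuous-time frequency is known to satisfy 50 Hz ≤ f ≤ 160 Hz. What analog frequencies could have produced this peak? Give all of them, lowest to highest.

Frequencies that alias to 10 Hz are k·fs ± 10 Hz for integer k ≥ 0.
k=0: 10 Hz.
k=1: 50 Hz, 70 Hz.
k=2: 110 Hz, 130 Hz.
k=3: 170 Hz, 190 Hz.
Within [50 Hz, 160 Hz]: 50 Hz, 70 Hz, 110 Hz, 130 Hz.

50 Hz, 70 Hz, 110 Hz, 130 Hz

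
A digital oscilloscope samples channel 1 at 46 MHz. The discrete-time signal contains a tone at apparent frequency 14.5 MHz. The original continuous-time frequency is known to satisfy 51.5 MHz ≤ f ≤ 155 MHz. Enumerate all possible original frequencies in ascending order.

Frequencies that alias to 14.5 MHz are k·fs ± 14.5 MHz for integer k ≥ 0.
k=0: 14.5 MHz.
k=1: 31.5 MHz, 60.5 MHz.
k=2: 77.5 MHz, 106.5 MHz.
k=3: 123.5 MHz, 152.5 MHz.
k=4: 169.5 MHz, 198.5 MHz.
Within [51.5 MHz, 155 MHz]: 60.5 MHz, 77.5 MHz, 106.5 MHz, 123.5 MHz, 152.5 MHz.

60.5 MHz, 77.5 MHz, 106.5 MHz, 123.5 MHz, 152.5 MHz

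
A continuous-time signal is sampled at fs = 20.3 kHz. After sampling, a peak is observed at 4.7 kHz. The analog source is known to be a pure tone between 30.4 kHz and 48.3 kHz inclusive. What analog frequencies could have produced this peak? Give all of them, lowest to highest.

35.9 kHz, 45.3 kHz

Frequencies that alias to 4.7 kHz are k·fs ± 4.7 kHz for integer k ≥ 0.
k=0: 4.7 kHz.
k=1: 15.6 kHz, 25 kHz.
k=2: 35.9 kHz, 45.3 kHz.
k=3: 56.2 kHz, 65.6 kHz.
Within [30.4 kHz, 48.3 kHz]: 35.9 kHz, 45.3 kHz.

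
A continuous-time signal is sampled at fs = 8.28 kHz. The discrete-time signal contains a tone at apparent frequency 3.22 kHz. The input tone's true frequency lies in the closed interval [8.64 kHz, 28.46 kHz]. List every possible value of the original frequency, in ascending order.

Frequencies that alias to 3.22 kHz are k·fs ± 3.22 kHz for integer k ≥ 0.
k=0: 3.22 kHz.
k=1: 5.06 kHz, 11.5 kHz.
k=2: 13.34 kHz, 19.78 kHz.
k=3: 21.62 kHz, 28.06 kHz.
k=4: 29.9 kHz, 36.34 kHz.
Within [8.64 kHz, 28.46 kHz]: 11.5 kHz, 13.34 kHz, 19.78 kHz, 21.62 kHz, 28.06 kHz.

11.5 kHz, 13.34 kHz, 19.78 kHz, 21.62 kHz, 28.06 kHz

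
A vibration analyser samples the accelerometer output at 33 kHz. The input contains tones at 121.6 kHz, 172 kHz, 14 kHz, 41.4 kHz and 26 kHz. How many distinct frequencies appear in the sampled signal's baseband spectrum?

4

fs/2 = 16.5 kHz.
121.6 kHz mod fs = 22.6 kHz.
22.6 kHz > fs/2 = 16.5 kHz, folds to fs − 22.6 kHz = 10.4 kHz.
172 kHz mod fs = 7 kHz.
7 kHz ≤ fs/2 = 16.5 kHz, appears at 7 kHz.
14 kHz ≤ fs/2 = 16.5 kHz, passes unchanged.
41.4 kHz mod fs = 8.4 kHz.
8.4 kHz ≤ fs/2 = 16.5 kHz, appears at 8.4 kHz.
26 kHz > fs/2 = 16.5 kHz, folds to fs − 26 kHz = 7 kHz.
Distinct values: {7 kHz, 8.4 kHz, 10.4 kHz, 14 kHz} → 4.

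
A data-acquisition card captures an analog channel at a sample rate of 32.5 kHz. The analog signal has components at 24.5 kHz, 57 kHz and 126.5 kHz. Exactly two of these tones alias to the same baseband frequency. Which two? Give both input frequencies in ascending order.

24.5 kHz, 57 kHz

fs/2 = 16.25 kHz.
24.5 kHz > fs/2 = 16.25 kHz, folds to fs − 24.5 kHz = 8 kHz.
57 kHz mod fs = 24.5 kHz.
24.5 kHz > fs/2 = 16.25 kHz, folds to fs − 24.5 kHz = 8 kHz.
126.5 kHz mod fs = 29 kHz.
29 kHz > fs/2 = 16.25 kHz, folds to fs − 29 kHz = 3.5 kHz.
24.5 kHz and 57 kHz both map to 8 kHz.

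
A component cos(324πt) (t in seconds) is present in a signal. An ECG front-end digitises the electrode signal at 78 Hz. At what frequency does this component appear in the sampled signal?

6 Hz

ω = 324π rad/s → f = ω/(2π) = 162 Hz.
162 Hz mod fs = 6 Hz.
6 Hz ≤ fs/2 = 39 Hz, appears at 6 Hz.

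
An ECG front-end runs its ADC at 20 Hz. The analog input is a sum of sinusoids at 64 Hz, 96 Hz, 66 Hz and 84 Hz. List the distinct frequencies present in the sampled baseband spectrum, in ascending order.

4 Hz, 6 Hz

fs/2 = 10 Hz.
64 Hz mod fs = 4 Hz.
4 Hz ≤ fs/2 = 10 Hz, appears at 4 Hz.
96 Hz mod fs = 16 Hz.
16 Hz > fs/2 = 10 Hz, folds to fs − 16 Hz = 4 Hz.
66 Hz mod fs = 6 Hz.
6 Hz ≤ fs/2 = 10 Hz, appears at 6 Hz.
84 Hz mod fs = 4 Hz.
4 Hz ≤ fs/2 = 10 Hz, appears at 4 Hz.
Distinct values: {4 Hz, 6 Hz}.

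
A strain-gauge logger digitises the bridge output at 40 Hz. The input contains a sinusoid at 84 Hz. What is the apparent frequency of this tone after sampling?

84 Hz mod fs = 4 Hz.
4 Hz ≤ fs/2 = 20 Hz, appears at 4 Hz.

4 Hz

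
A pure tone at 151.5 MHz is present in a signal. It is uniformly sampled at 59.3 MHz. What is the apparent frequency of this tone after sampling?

151.5 MHz mod fs = 32.9 MHz.
32.9 MHz > fs/2 = 29.65 MHz, folds to fs − 32.9 MHz = 26.4 MHz.

26.4 MHz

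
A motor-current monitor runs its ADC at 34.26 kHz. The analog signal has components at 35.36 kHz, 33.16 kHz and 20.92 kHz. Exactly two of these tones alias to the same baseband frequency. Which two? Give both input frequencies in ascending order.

33.16 kHz, 35.36 kHz

fs/2 = 17.13 kHz.
35.36 kHz mod fs = 1.1 kHz.
1.1 kHz ≤ fs/2 = 17.13 kHz, appears at 1.1 kHz.
33.16 kHz > fs/2 = 17.13 kHz, folds to fs − 33.16 kHz = 1.1 kHz.
20.92 kHz > fs/2 = 17.13 kHz, folds to fs − 20.92 kHz = 13.34 kHz.
33.16 kHz and 35.36 kHz both map to 1.1 kHz.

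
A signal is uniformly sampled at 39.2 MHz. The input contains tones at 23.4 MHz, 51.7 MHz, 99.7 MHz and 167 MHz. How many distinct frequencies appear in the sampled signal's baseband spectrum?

4

fs/2 = 19.6 MHz.
23.4 MHz > fs/2 = 19.6 MHz, folds to fs − 23.4 MHz = 15.8 MHz.
51.7 MHz mod fs = 12.5 MHz.
12.5 MHz ≤ fs/2 = 19.6 MHz, appears at 12.5 MHz.
99.7 MHz mod fs = 21.3 MHz.
21.3 MHz > fs/2 = 19.6 MHz, folds to fs − 21.3 MHz = 17.9 MHz.
167 MHz mod fs = 10.2 MHz.
10.2 MHz ≤ fs/2 = 19.6 MHz, appears at 10.2 MHz.
Distinct values: {10.2 MHz, 12.5 MHz, 15.8 MHz, 17.9 MHz} → 4.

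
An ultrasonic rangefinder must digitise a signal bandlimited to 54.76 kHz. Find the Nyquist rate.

109.52 kHz

Nyquist rate = 2 × 54.76 kHz = 109.52 kHz.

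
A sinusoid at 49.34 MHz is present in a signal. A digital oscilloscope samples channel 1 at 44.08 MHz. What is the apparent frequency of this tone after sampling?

5.26 MHz

49.34 MHz mod fs = 5.26 MHz.
5.26 MHz ≤ fs/2 = 22.04 MHz, appears at 5.26 MHz.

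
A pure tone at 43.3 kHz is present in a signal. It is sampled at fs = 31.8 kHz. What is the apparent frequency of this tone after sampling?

43.3 kHz mod fs = 11.5 kHz.
11.5 kHz ≤ fs/2 = 15.9 kHz, appears at 11.5 kHz.

11.5 kHz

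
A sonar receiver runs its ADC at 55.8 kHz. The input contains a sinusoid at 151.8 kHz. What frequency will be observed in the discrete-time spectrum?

15.6 kHz

151.8 kHz mod fs = 40.2 kHz.
40.2 kHz > fs/2 = 27.9 kHz, folds to fs − 40.2 kHz = 15.6 kHz.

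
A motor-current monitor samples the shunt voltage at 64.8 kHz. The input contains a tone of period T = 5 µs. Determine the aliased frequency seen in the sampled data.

5.6 kHz

T = 5 µs → f = 1/T = 200 kHz.
200 kHz mod fs = 5.6 kHz.
5.6 kHz ≤ fs/2 = 32.4 kHz, appears at 5.6 kHz.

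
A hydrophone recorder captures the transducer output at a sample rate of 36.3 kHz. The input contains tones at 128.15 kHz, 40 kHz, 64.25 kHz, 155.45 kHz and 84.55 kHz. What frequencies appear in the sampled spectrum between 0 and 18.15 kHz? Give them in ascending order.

3.7 kHz, 8.35 kHz, 10.25 kHz, 11.95 kHz, 17.05 kHz

fs/2 = 18.15 kHz.
128.15 kHz mod fs = 19.25 kHz.
19.25 kHz > fs/2 = 18.15 kHz, folds to fs − 19.25 kHz = 17.05 kHz.
40 kHz mod fs = 3.7 kHz.
3.7 kHz ≤ fs/2 = 18.15 kHz, appears at 3.7 kHz.
64.25 kHz mod fs = 27.95 kHz.
27.95 kHz > fs/2 = 18.15 kHz, folds to fs − 27.95 kHz = 8.35 kHz.
155.45 kHz mod fs = 10.25 kHz.
10.25 kHz ≤ fs/2 = 18.15 kHz, appears at 10.25 kHz.
84.55 kHz mod fs = 11.95 kHz.
11.95 kHz ≤ fs/2 = 18.15 kHz, appears at 11.95 kHz.
Distinct values: {3.7 kHz, 8.35 kHz, 10.25 kHz, 11.95 kHz, 17.05 kHz}.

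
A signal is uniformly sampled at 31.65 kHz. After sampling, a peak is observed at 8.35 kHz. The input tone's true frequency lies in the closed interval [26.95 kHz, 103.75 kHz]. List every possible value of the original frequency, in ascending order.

40 kHz, 54.95 kHz, 71.65 kHz, 86.6 kHz, 103.3 kHz

Frequencies that alias to 8.35 kHz are k·fs ± 8.35 kHz for integer k ≥ 0.
k=0: 8.35 kHz.
k=1: 23.3 kHz, 40 kHz.
k=2: 54.95 kHz, 71.65 kHz.
k=3: 86.6 kHz, 103.3 kHz.
k=4: 118.25 kHz, 134.95 kHz.
Within [26.95 kHz, 103.75 kHz]: 40 kHz, 54.95 kHz, 71.65 kHz, 86.6 kHz, 103.3 kHz.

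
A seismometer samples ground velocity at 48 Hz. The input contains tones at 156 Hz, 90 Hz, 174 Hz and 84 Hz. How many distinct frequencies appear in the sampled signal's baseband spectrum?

3

fs/2 = 24 Hz.
156 Hz mod fs = 12 Hz.
12 Hz ≤ fs/2 = 24 Hz, appears at 12 Hz.
90 Hz mod fs = 42 Hz.
42 Hz > fs/2 = 24 Hz, folds to fs − 42 Hz = 6 Hz.
174 Hz mod fs = 30 Hz.
30 Hz > fs/2 = 24 Hz, folds to fs − 30 Hz = 18 Hz.
84 Hz mod fs = 36 Hz.
36 Hz > fs/2 = 24 Hz, folds to fs − 36 Hz = 12 Hz.
Distinct values: {6 Hz, 12 Hz, 18 Hz} → 3.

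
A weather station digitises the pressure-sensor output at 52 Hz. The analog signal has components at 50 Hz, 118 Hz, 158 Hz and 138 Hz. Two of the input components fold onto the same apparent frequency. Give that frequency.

fs/2 = 26 Hz.
50 Hz > fs/2 = 26 Hz, folds to fs − 50 Hz = 2 Hz.
118 Hz mod fs = 14 Hz.
14 Hz ≤ fs/2 = 26 Hz, appears at 14 Hz.
158 Hz mod fs = 2 Hz.
2 Hz ≤ fs/2 = 26 Hz, appears at 2 Hz.
138 Hz mod fs = 34 Hz.
34 Hz > fs/2 = 26 Hz, folds to fs − 34 Hz = 18 Hz.
50 Hz and 158 Hz both map to 2 Hz.

2 Hz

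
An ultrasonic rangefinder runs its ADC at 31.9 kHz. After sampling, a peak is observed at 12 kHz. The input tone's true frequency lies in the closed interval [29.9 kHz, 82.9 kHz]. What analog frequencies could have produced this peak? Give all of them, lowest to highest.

43.9 kHz, 51.8 kHz, 75.8 kHz

Frequencies that alias to 12 kHz are k·fs ± 12 kHz for integer k ≥ 0.
k=0: 12 kHz.
k=1: 19.9 kHz, 43.9 kHz.
k=2: 51.8 kHz, 75.8 kHz.
k=3: 83.7 kHz, 107.7 kHz.
Within [29.9 kHz, 82.9 kHz]: 43.9 kHz, 51.8 kHz, 75.8 kHz.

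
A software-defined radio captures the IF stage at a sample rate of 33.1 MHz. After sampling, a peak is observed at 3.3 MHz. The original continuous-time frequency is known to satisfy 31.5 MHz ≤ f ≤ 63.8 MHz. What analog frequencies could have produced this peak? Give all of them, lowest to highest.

36.4 MHz, 62.9 MHz

Frequencies that alias to 3.3 MHz are k·fs ± 3.3 MHz for integer k ≥ 0.
k=0: 3.3 MHz.
k=1: 29.8 MHz, 36.4 MHz.
k=2: 62.9 MHz, 69.5 MHz.
k=3: 96 MHz, 102.6 MHz.
Within [31.5 MHz, 63.8 MHz]: 36.4 MHz, 62.9 MHz.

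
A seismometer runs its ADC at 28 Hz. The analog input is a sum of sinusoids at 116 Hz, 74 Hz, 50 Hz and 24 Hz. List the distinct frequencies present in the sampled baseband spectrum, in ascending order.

4 Hz, 6 Hz, 10 Hz

fs/2 = 14 Hz.
116 Hz mod fs = 4 Hz.
4 Hz ≤ fs/2 = 14 Hz, appears at 4 Hz.
74 Hz mod fs = 18 Hz.
18 Hz > fs/2 = 14 Hz, folds to fs − 18 Hz = 10 Hz.
50 Hz mod fs = 22 Hz.
22 Hz > fs/2 = 14 Hz, folds to fs − 22 Hz = 6 Hz.
24 Hz > fs/2 = 14 Hz, folds to fs − 24 Hz = 4 Hz.
Distinct values: {4 Hz, 6 Hz, 10 Hz}.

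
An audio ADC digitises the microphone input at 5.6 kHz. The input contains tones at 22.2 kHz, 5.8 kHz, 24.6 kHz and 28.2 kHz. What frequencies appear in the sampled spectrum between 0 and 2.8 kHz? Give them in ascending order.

0.2 kHz, 2.2 kHz

fs/2 = 2.8 kHz.
22.2 kHz mod fs = 5.4 kHz.
5.4 kHz > fs/2 = 2.8 kHz, folds to fs − 5.4 kHz = 0.2 kHz.
5.8 kHz mod fs = 0.2 kHz.
0.2 kHz ≤ fs/2 = 2.8 kHz, appears at 0.2 kHz.
24.6 kHz mod fs = 2.2 kHz.
2.2 kHz ≤ fs/2 = 2.8 kHz, appears at 2.2 kHz.
28.2 kHz mod fs = 0.2 kHz.
0.2 kHz ≤ fs/2 = 2.8 kHz, appears at 0.2 kHz.
Distinct values: {0.2 kHz, 2.2 kHz}.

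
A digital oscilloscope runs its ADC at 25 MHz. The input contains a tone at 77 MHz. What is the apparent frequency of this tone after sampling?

2 MHz

77 MHz mod fs = 2 MHz.
2 MHz ≤ fs/2 = 12.5 MHz, appears at 2 MHz.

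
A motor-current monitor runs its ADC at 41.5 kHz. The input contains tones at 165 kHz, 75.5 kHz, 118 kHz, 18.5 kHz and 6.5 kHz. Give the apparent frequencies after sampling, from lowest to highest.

1 kHz, 6.5 kHz, 7.5 kHz, 18.5 kHz

fs/2 = 20.75 kHz.
165 kHz mod fs = 40.5 kHz.
40.5 kHz > fs/2 = 20.75 kHz, folds to fs − 40.5 kHz = 1 kHz.
75.5 kHz mod fs = 34 kHz.
34 kHz > fs/2 = 20.75 kHz, folds to fs − 34 kHz = 7.5 kHz.
118 kHz mod fs = 35 kHz.
35 kHz > fs/2 = 20.75 kHz, folds to fs − 35 kHz = 6.5 kHz.
18.5 kHz ≤ fs/2 = 20.75 kHz, passes unchanged.
6.5 kHz ≤ fs/2 = 20.75 kHz, passes unchanged.
Distinct values: {1 kHz, 6.5 kHz, 7.5 kHz, 18.5 kHz}.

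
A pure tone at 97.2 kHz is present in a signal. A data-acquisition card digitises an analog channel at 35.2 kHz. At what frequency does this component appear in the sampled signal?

8.4 kHz

97.2 kHz mod fs = 26.8 kHz.
26.8 kHz > fs/2 = 17.6 kHz, folds to fs − 26.8 kHz = 8.4 kHz.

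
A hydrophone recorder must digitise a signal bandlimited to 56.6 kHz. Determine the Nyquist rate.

113.2 kHz

Nyquist rate = 2 × 56.6 kHz = 113.2 kHz.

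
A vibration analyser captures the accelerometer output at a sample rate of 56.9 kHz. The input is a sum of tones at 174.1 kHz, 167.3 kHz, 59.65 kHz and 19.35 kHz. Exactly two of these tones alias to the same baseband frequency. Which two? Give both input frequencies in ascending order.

167.3 kHz, 174.1 kHz

fs/2 = 28.45 kHz.
174.1 kHz mod fs = 3.4 kHz.
3.4 kHz ≤ fs/2 = 28.45 kHz, appears at 3.4 kHz.
167.3 kHz mod fs = 53.5 kHz.
53.5 kHz > fs/2 = 28.45 kHz, folds to fs − 53.5 kHz = 3.4 kHz.
59.65 kHz mod fs = 2.75 kHz.
2.75 kHz ≤ fs/2 = 28.45 kHz, appears at 2.75 kHz.
19.35 kHz ≤ fs/2 = 28.45 kHz, passes unchanged.
167.3 kHz and 174.1 kHz both map to 3.4 kHz.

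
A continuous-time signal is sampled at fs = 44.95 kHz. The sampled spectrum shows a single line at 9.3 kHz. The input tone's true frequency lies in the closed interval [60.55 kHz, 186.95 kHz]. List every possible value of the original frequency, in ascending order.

80.6 kHz, 99.2 kHz, 125.55 kHz, 144.15 kHz, 170.5 kHz

Frequencies that alias to 9.3 kHz are k·fs ± 9.3 kHz for integer k ≥ 0.
k=0: 9.3 kHz.
k=1: 35.65 kHz, 54.25 kHz.
k=2: 80.6 kHz, 99.2 kHz.
k=3: 125.55 kHz, 144.15 kHz.
k=4: 170.5 kHz, 189.1 kHz.
k=5: 215.45 kHz, 234.05 kHz.
Within [60.55 kHz, 186.95 kHz]: 80.6 kHz, 99.2 kHz, 125.55 kHz, 144.15 kHz, 170.5 kHz.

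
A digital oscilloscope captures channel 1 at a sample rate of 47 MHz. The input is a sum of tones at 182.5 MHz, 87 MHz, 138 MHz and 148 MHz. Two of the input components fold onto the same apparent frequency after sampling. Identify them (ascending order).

87 MHz, 148 MHz

fs/2 = 23.5 MHz.
182.5 MHz mod fs = 41.5 MHz.
41.5 MHz > fs/2 = 23.5 MHz, folds to fs − 41.5 MHz = 5.5 MHz.
87 MHz mod fs = 40 MHz.
40 MHz > fs/2 = 23.5 MHz, folds to fs − 40 MHz = 7 MHz.
138 MHz mod fs = 44 MHz.
44 MHz > fs/2 = 23.5 MHz, folds to fs − 44 MHz = 3 MHz.
148 MHz mod fs = 7 MHz.
7 MHz ≤ fs/2 = 23.5 MHz, appears at 7 MHz.
87 MHz and 148 MHz both map to 7 MHz.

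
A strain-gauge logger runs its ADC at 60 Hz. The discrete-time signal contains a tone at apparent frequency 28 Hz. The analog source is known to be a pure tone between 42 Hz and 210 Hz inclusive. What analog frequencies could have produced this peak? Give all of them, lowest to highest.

88 Hz, 92 Hz, 148 Hz, 152 Hz, 208 Hz

Frequencies that alias to 28 Hz are k·fs ± 28 Hz for integer k ≥ 0.
k=0: 28 Hz.
k=1: 32 Hz, 88 Hz.
k=2: 92 Hz, 148 Hz.
k=3: 152 Hz, 208 Hz.
k=4: 212 Hz, 268 Hz.
Within [42 Hz, 210 Hz]: 88 Hz, 92 Hz, 148 Hz, 152 Hz, 208 Hz.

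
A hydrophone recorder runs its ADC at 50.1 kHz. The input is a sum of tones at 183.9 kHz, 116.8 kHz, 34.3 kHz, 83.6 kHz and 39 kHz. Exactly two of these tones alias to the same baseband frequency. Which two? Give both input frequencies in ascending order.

83.6 kHz, 116.8 kHz

fs/2 = 25.05 kHz.
183.9 kHz mod fs = 33.6 kHz.
33.6 kHz > fs/2 = 25.05 kHz, folds to fs − 33.6 kHz = 16.5 kHz.
116.8 kHz mod fs = 16.6 kHz.
16.6 kHz ≤ fs/2 = 25.05 kHz, appears at 16.6 kHz.
34.3 kHz > fs/2 = 25.05 kHz, folds to fs − 34.3 kHz = 15.8 kHz.
83.6 kHz mod fs = 33.5 kHz.
33.5 kHz > fs/2 = 25.05 kHz, folds to fs − 33.5 kHz = 16.6 kHz.
39 kHz > fs/2 = 25.05 kHz, folds to fs − 39 kHz = 11.1 kHz.
83.6 kHz and 116.8 kHz both map to 16.6 kHz.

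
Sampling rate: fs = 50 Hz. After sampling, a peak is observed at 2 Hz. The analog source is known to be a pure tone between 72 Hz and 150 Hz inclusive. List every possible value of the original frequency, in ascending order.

Frequencies that alias to 2 Hz are k·fs ± 2 Hz for integer k ≥ 0.
k=0: 2 Hz.
k=1: 48 Hz, 52 Hz.
k=2: 98 Hz, 102 Hz.
k=3: 148 Hz, 152 Hz.
k=4: 198 Hz, 202 Hz.
Within [72 Hz, 150 Hz]: 98 Hz, 102 Hz, 148 Hz.

98 Hz, 102 Hz, 148 Hz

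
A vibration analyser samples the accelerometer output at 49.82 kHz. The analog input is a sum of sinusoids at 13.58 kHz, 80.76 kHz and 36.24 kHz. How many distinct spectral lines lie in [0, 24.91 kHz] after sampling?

2

fs/2 = 24.91 kHz.
13.58 kHz ≤ fs/2 = 24.91 kHz, passes unchanged.
80.76 kHz mod fs = 30.94 kHz.
30.94 kHz > fs/2 = 24.91 kHz, folds to fs − 30.94 kHz = 18.88 kHz.
36.24 kHz > fs/2 = 24.91 kHz, folds to fs − 36.24 kHz = 13.58 kHz.
Distinct values: {13.58 kHz, 18.88 kHz} → 2.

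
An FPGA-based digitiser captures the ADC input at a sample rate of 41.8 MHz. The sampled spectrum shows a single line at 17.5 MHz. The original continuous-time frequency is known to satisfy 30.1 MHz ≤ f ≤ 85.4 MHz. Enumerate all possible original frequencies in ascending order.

Frequencies that alias to 17.5 MHz are k·fs ± 17.5 MHz for integer k ≥ 0.
k=0: 17.5 MHz.
k=1: 24.3 MHz, 59.3 MHz.
k=2: 66.1 MHz, 101.1 MHz.
k=3: 107.9 MHz, 142.9 MHz.
Within [30.1 MHz, 85.4 MHz]: 59.3 MHz, 66.1 MHz.

59.3 MHz, 66.1 MHz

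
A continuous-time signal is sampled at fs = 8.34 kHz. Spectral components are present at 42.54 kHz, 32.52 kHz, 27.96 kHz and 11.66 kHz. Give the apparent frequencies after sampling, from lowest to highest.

0.84 kHz, 2.94 kHz, 3.32 kHz

fs/2 = 4.17 kHz.
42.54 kHz mod fs = 0.84 kHz.
0.84 kHz ≤ fs/2 = 4.17 kHz, appears at 0.84 kHz.
32.52 kHz mod fs = 7.5 kHz.
7.5 kHz > fs/2 = 4.17 kHz, folds to fs − 7.5 kHz = 0.84 kHz.
27.96 kHz mod fs = 2.94 kHz.
2.94 kHz ≤ fs/2 = 4.17 kHz, appears at 2.94 kHz.
11.66 kHz mod fs = 3.32 kHz.
3.32 kHz ≤ fs/2 = 4.17 kHz, appears at 3.32 kHz.
Distinct values: {0.84 kHz, 2.94 kHz, 3.32 kHz}.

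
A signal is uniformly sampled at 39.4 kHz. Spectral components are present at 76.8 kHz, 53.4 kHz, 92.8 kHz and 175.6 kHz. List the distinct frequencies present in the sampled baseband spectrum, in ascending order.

2 kHz, 14 kHz, 18 kHz

fs/2 = 19.7 kHz.
76.8 kHz mod fs = 37.4 kHz.
37.4 kHz > fs/2 = 19.7 kHz, folds to fs − 37.4 kHz = 2 kHz.
53.4 kHz mod fs = 14 kHz.
14 kHz ≤ fs/2 = 19.7 kHz, appears at 14 kHz.
92.8 kHz mod fs = 14 kHz.
14 kHz ≤ fs/2 = 19.7 kHz, appears at 14 kHz.
175.6 kHz mod fs = 18 kHz.
18 kHz ≤ fs/2 = 19.7 kHz, appears at 18 kHz.
Distinct values: {2 kHz, 14 kHz, 18 kHz}.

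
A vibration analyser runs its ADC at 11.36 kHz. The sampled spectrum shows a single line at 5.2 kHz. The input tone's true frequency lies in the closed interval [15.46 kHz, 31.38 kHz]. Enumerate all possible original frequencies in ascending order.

16.56 kHz, 17.52 kHz, 27.92 kHz, 28.88 kHz

Frequencies that alias to 5.2 kHz are k·fs ± 5.2 kHz for integer k ≥ 0.
k=0: 5.2 kHz.
k=1: 6.16 kHz, 16.56 kHz.
k=2: 17.52 kHz, 27.92 kHz.
k=3: 28.88 kHz, 39.28 kHz.
k=4: 40.24 kHz, 50.64 kHz.
Within [15.46 kHz, 31.38 kHz]: 16.56 kHz, 17.52 kHz, 27.92 kHz, 28.88 kHz.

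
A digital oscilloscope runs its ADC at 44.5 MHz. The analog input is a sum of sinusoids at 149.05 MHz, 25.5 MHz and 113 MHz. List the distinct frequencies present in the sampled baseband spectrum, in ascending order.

15.55 MHz, 19 MHz, 20.5 MHz

fs/2 = 22.25 MHz.
149.05 MHz mod fs = 15.55 MHz.
15.55 MHz ≤ fs/2 = 22.25 MHz, appears at 15.55 MHz.
25.5 MHz > fs/2 = 22.25 MHz, folds to fs − 25.5 MHz = 19 MHz.
113 MHz mod fs = 24 MHz.
24 MHz > fs/2 = 22.25 MHz, folds to fs − 24 MHz = 20.5 MHz.
Distinct values: {15.55 MHz, 19 MHz, 20.5 MHz}.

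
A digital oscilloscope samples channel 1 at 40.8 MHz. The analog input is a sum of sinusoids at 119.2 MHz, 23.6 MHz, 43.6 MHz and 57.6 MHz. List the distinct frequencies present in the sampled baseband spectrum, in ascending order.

fs/2 = 20.4 MHz.
119.2 MHz mod fs = 37.6 MHz.
37.6 MHz > fs/2 = 20.4 MHz, folds to fs − 37.6 MHz = 3.2 MHz.
23.6 MHz > fs/2 = 20.4 MHz, folds to fs − 23.6 MHz = 17.2 MHz.
43.6 MHz mod fs = 2.8 MHz.
2.8 MHz ≤ fs/2 = 20.4 MHz, appears at 2.8 MHz.
57.6 MHz mod fs = 16.8 MHz.
16.8 MHz ≤ fs/2 = 20.4 MHz, appears at 16.8 MHz.
Distinct values: {2.8 MHz, 3.2 MHz, 16.8 MHz, 17.2 MHz}.

2.8 MHz, 3.2 MHz, 16.8 MHz, 17.2 MHz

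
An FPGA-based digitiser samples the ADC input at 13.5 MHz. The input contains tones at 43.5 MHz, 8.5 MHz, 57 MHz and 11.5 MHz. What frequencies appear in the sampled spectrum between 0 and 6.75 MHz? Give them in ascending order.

2 MHz, 3 MHz, 5 MHz

fs/2 = 6.75 MHz.
43.5 MHz mod fs = 3 MHz.
3 MHz ≤ fs/2 = 6.75 MHz, appears at 3 MHz.
8.5 MHz > fs/2 = 6.75 MHz, folds to fs − 8.5 MHz = 5 MHz.
57 MHz mod fs = 3 MHz.
3 MHz ≤ fs/2 = 6.75 MHz, appears at 3 MHz.
11.5 MHz > fs/2 = 6.75 MHz, folds to fs − 11.5 MHz = 2 MHz.
Distinct values: {2 MHz, 3 MHz, 5 MHz}.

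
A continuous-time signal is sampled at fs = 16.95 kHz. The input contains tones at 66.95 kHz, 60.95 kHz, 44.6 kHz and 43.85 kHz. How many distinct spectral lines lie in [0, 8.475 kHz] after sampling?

fs/2 = 8.475 kHz.
66.95 kHz mod fs = 16.1 kHz.
16.1 kHz > fs/2 = 8.475 kHz, folds to fs − 16.1 kHz = 0.85 kHz.
60.95 kHz mod fs = 10.1 kHz.
10.1 kHz > fs/2 = 8.475 kHz, folds to fs − 10.1 kHz = 6.85 kHz.
44.6 kHz mod fs = 10.7 kHz.
10.7 kHz > fs/2 = 8.475 kHz, folds to fs − 10.7 kHz = 6.25 kHz.
43.85 kHz mod fs = 9.95 kHz.
9.95 kHz > fs/2 = 8.475 kHz, folds to fs − 9.95 kHz = 7 kHz.
Distinct values: {0.85 kHz, 6.25 kHz, 6.85 kHz, 7 kHz} → 4.

4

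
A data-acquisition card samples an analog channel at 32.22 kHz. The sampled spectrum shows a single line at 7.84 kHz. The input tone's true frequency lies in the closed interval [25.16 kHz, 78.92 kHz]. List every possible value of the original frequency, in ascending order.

40.06 kHz, 56.6 kHz, 72.28 kHz

Frequencies that alias to 7.84 kHz are k·fs ± 7.84 kHz for integer k ≥ 0.
k=0: 7.84 kHz.
k=1: 24.38 kHz, 40.06 kHz.
k=2: 56.6 kHz, 72.28 kHz.
k=3: 88.82 kHz, 104.5 kHz.
Within [25.16 kHz, 78.92 kHz]: 40.06 kHz, 56.6 kHz, 72.28 kHz.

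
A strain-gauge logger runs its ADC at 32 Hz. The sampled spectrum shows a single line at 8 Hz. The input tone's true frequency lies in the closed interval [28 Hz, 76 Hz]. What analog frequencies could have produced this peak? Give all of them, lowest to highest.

40 Hz, 56 Hz, 72 Hz

Frequencies that alias to 8 Hz are k·fs ± 8 Hz for integer k ≥ 0.
k=0: 8 Hz.
k=1: 24 Hz, 40 Hz.
k=2: 56 Hz, 72 Hz.
k=3: 88 Hz, 104 Hz.
Within [28 Hz, 76 Hz]: 40 Hz, 56 Hz, 72 Hz.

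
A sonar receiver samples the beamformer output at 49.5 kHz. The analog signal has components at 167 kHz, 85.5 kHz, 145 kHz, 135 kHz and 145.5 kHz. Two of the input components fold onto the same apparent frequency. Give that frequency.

13.5 kHz

fs/2 = 24.75 kHz.
167 kHz mod fs = 18.5 kHz.
18.5 kHz ≤ fs/2 = 24.75 kHz, appears at 18.5 kHz.
85.5 kHz mod fs = 36 kHz.
36 kHz > fs/2 = 24.75 kHz, folds to fs − 36 kHz = 13.5 kHz.
145 kHz mod fs = 46 kHz.
46 kHz > fs/2 = 24.75 kHz, folds to fs − 46 kHz = 3.5 kHz.
135 kHz mod fs = 36 kHz.
36 kHz > fs/2 = 24.75 kHz, folds to fs − 36 kHz = 13.5 kHz.
145.5 kHz mod fs = 46.5 kHz.
46.5 kHz > fs/2 = 24.75 kHz, folds to fs − 46.5 kHz = 3 kHz.
85.5 kHz and 135 kHz both map to 13.5 kHz.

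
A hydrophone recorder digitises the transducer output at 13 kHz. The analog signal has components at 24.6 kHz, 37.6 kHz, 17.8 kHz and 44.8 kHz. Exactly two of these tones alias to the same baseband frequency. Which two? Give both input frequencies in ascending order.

24.6 kHz, 37.6 kHz

fs/2 = 6.5 kHz.
24.6 kHz mod fs = 11.6 kHz.
11.6 kHz > fs/2 = 6.5 kHz, folds to fs − 11.6 kHz = 1.4 kHz.
37.6 kHz mod fs = 11.6 kHz.
11.6 kHz > fs/2 = 6.5 kHz, folds to fs − 11.6 kHz = 1.4 kHz.
17.8 kHz mod fs = 4.8 kHz.
4.8 kHz ≤ fs/2 = 6.5 kHz, appears at 4.8 kHz.
44.8 kHz mod fs = 5.8 kHz.
5.8 kHz ≤ fs/2 = 6.5 kHz, appears at 5.8 kHz.
24.6 kHz and 37.6 kHz both map to 1.4 kHz.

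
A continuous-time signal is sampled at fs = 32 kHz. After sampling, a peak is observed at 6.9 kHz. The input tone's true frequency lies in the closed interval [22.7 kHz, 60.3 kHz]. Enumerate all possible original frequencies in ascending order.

25.1 kHz, 38.9 kHz, 57.1 kHz

Frequencies that alias to 6.9 kHz are k·fs ± 6.9 kHz for integer k ≥ 0.
k=0: 6.9 kHz.
k=1: 25.1 kHz, 38.9 kHz.
k=2: 57.1 kHz, 70.9 kHz.
k=3: 89.1 kHz, 102.9 kHz.
Within [22.7 kHz, 60.3 kHz]: 25.1 kHz, 38.9 kHz, 57.1 kHz.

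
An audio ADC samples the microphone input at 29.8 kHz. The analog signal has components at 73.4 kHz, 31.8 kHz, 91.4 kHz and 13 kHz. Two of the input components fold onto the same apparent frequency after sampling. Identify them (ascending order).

fs/2 = 14.9 kHz.
73.4 kHz mod fs = 13.8 kHz.
13.8 kHz ≤ fs/2 = 14.9 kHz, appears at 13.8 kHz.
31.8 kHz mod fs = 2 kHz.
2 kHz ≤ fs/2 = 14.9 kHz, appears at 2 kHz.
91.4 kHz mod fs = 2 kHz.
2 kHz ≤ fs/2 = 14.9 kHz, appears at 2 kHz.
13 kHz ≤ fs/2 = 14.9 kHz, passes unchanged.
31.8 kHz and 91.4 kHz both map to 2 kHz.

31.8 kHz, 91.4 kHz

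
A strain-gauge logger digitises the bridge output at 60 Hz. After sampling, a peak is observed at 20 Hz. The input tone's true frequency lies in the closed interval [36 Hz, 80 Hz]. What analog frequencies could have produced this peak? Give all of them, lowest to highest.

40 Hz, 80 Hz

Frequencies that alias to 20 Hz are k·fs ± 20 Hz for integer k ≥ 0.
k=0: 20 Hz.
k=1: 40 Hz, 80 Hz.
k=2: 100 Hz, 140 Hz.
Within [36 Hz, 80 Hz]: 40 Hz, 80 Hz.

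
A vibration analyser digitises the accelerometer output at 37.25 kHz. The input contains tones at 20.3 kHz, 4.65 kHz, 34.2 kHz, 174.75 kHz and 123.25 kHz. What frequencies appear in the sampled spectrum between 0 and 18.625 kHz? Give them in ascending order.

3.05 kHz, 4.65 kHz, 11.5 kHz, 16.95 kHz

fs/2 = 18.625 kHz.
20.3 kHz > fs/2 = 18.625 kHz, folds to fs − 20.3 kHz = 16.95 kHz.
4.65 kHz ≤ fs/2 = 18.625 kHz, passes unchanged.
34.2 kHz > fs/2 = 18.625 kHz, folds to fs − 34.2 kHz = 3.05 kHz.
174.75 kHz mod fs = 25.75 kHz.
25.75 kHz > fs/2 = 18.625 kHz, folds to fs − 25.75 kHz = 11.5 kHz.
123.25 kHz mod fs = 11.5 kHz.
11.5 kHz ≤ fs/2 = 18.625 kHz, appears at 11.5 kHz.
Distinct values: {3.05 kHz, 4.65 kHz, 11.5 kHz, 16.95 kHz}.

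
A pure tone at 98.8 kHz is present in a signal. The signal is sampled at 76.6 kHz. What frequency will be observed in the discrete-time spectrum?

22.2 kHz

98.8 kHz mod fs = 22.2 kHz.
22.2 kHz ≤ fs/2 = 38.3 kHz, appears at 22.2 kHz.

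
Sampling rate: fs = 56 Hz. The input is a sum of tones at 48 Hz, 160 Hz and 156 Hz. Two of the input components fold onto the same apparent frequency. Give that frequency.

8 Hz

fs/2 = 28 Hz.
48 Hz > fs/2 = 28 Hz, folds to fs − 48 Hz = 8 Hz.
160 Hz mod fs = 48 Hz.
48 Hz > fs/2 = 28 Hz, folds to fs − 48 Hz = 8 Hz.
156 Hz mod fs = 44 Hz.
44 Hz > fs/2 = 28 Hz, folds to fs − 44 Hz = 12 Hz.
48 Hz and 160 Hz both map to 8 Hz.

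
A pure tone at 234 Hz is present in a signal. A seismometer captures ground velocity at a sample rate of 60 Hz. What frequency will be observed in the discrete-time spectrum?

234 Hz mod fs = 54 Hz.
54 Hz > fs/2 = 30 Hz, folds to fs − 54 Hz = 6 Hz.

6 Hz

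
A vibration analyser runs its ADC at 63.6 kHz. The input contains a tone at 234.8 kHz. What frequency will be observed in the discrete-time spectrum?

19.6 kHz

234.8 kHz mod fs = 44 kHz.
44 kHz > fs/2 = 31.8 kHz, folds to fs − 44 kHz = 19.6 kHz.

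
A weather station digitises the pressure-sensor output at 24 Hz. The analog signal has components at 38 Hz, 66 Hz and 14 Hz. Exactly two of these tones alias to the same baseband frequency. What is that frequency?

fs/2 = 12 Hz.
38 Hz mod fs = 14 Hz.
14 Hz > fs/2 = 12 Hz, folds to fs − 14 Hz = 10 Hz.
66 Hz mod fs = 18 Hz.
18 Hz > fs/2 = 12 Hz, folds to fs − 18 Hz = 6 Hz.
14 Hz > fs/2 = 12 Hz, folds to fs − 14 Hz = 10 Hz.
14 Hz and 38 Hz both map to 10 Hz.

10 Hz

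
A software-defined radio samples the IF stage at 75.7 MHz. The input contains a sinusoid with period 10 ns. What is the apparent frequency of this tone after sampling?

T = 10 ns → f = 1/T = 100 MHz.
100 MHz mod fs = 24.3 MHz.
24.3 MHz ≤ fs/2 = 37.85 MHz, appears at 24.3 MHz.

24.3 MHz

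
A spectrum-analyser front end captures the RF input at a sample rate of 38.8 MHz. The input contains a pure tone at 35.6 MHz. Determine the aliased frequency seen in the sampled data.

35.6 MHz > fs/2 = 19.4 MHz, folds to fs − 35.6 MHz = 3.2 MHz.

3.2 MHz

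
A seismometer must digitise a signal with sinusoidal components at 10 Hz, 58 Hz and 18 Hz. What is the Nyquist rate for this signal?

116 Hz

Highest-frequency component: 58 Hz.
Nyquist rate = 2 × 58 Hz = 116 Hz.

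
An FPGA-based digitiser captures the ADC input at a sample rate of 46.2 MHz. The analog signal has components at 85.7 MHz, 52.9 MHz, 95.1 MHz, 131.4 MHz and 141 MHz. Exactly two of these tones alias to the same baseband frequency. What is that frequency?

fs/2 = 23.1 MHz.
85.7 MHz mod fs = 39.5 MHz.
39.5 MHz > fs/2 = 23.1 MHz, folds to fs − 39.5 MHz = 6.7 MHz.
52.9 MHz mod fs = 6.7 MHz.
6.7 MHz ≤ fs/2 = 23.1 MHz, appears at 6.7 MHz.
95.1 MHz mod fs = 2.7 MHz.
2.7 MHz ≤ fs/2 = 23.1 MHz, appears at 2.7 MHz.
131.4 MHz mod fs = 39 MHz.
39 MHz > fs/2 = 23.1 MHz, folds to fs − 39 MHz = 7.2 MHz.
141 MHz mod fs = 2.4 MHz.
2.4 MHz ≤ fs/2 = 23.1 MHz, appears at 2.4 MHz.
52.9 MHz and 85.7 MHz both map to 6.7 MHz.

6.7 MHz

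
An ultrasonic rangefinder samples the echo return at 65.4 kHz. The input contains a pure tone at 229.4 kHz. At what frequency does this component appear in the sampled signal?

32.2 kHz

229.4 kHz mod fs = 33.2 kHz.
33.2 kHz > fs/2 = 32.7 kHz, folds to fs − 33.2 kHz = 32.2 kHz.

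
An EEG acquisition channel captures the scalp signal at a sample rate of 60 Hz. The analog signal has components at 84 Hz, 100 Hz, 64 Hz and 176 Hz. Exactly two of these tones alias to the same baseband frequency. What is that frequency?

4 Hz

fs/2 = 30 Hz.
84 Hz mod fs = 24 Hz.
24 Hz ≤ fs/2 = 30 Hz, appears at 24 Hz.
100 Hz mod fs = 40 Hz.
40 Hz > fs/2 = 30 Hz, folds to fs − 40 Hz = 20 Hz.
64 Hz mod fs = 4 Hz.
4 Hz ≤ fs/2 = 30 Hz, appears at 4 Hz.
176 Hz mod fs = 56 Hz.
56 Hz > fs/2 = 30 Hz, folds to fs − 56 Hz = 4 Hz.
64 Hz and 176 Hz both map to 4 Hz.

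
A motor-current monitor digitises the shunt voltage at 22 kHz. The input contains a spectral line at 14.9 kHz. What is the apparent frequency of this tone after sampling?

14.9 kHz > fs/2 = 11 kHz, folds to fs − 14.9 kHz = 7.1 kHz.

7.1 kHz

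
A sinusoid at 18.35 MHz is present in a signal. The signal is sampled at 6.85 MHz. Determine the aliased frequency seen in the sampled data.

18.35 MHz mod fs = 4.65 MHz.
4.65 MHz > fs/2 = 3.425 MHz, folds to fs − 4.65 MHz = 2.2 MHz.

2.2 MHz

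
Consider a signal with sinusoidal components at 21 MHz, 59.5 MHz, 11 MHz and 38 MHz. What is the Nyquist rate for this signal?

119 MHz

Highest-frequency component: 59.5 MHz.
Nyquist rate = 2 × 59.5 MHz = 119 MHz.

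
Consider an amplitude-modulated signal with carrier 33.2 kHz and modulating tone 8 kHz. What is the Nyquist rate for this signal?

AM sidebands sit at fc ± fm = 25.2 kHz and 41.2 kHz.
Highest-frequency component: 41.2 kHz.
Nyquist rate = 2 × 41.2 kHz = 82.4 kHz.

82.4 kHz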